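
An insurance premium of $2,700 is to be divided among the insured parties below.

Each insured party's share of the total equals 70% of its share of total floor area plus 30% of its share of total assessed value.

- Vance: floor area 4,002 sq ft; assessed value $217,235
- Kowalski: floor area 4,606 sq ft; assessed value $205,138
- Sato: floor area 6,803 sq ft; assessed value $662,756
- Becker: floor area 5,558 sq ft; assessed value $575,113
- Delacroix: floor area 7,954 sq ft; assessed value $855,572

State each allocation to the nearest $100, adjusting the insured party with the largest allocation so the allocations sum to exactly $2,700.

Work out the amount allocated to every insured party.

Vance: $300; Kowalski: $400; Sato: $700; Becker: $500; Delacroix: $800

Totals — floor area 28,923, assessed value 2,515,814.
Blended shares (70% floor area + 30% assessed value): Vance 0.1228; Kowalski 0.1359; Sato 0.2437; Becker 0.2031; Delacroix 0.2945.
Raw shares: Vance 331.46; Kowalski 367.03; Sato 657.93; Becker 548.36; Delacroix 795.22.
Rounded to nearest $100: Vance $300; Kowalski $400; Sato $700; Becker $500; Delacroix $800. Sum = $2,700.
Rounded total matches; no reconciliation needed.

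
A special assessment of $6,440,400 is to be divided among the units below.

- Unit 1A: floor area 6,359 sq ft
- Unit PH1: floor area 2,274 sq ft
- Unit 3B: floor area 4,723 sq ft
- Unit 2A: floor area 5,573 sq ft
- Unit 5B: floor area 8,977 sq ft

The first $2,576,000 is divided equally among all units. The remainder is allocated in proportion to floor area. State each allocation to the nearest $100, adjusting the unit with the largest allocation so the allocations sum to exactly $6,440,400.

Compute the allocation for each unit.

Unit 1A: $1,395,800 · Unit PH1: $830,100 · Unit 3B: $1,169,200 · Unit 2A: $1,286,900 · Unit 5B: $1,758,400

$2,576,000 shared equally gives $515,200 per unit.
Remainder $3,864,400 by floor area (total 27,906): Unit 1A 880,589.11 → $880,600; Unit PH1 314,901.66 → $314,900; Unit 3B 654,037.17 → $654,000; Unit 2A 771,744.47 → $771,700; Unit 5B 1,243,127.60 → $1,243,100.
Rounding difference +$100 on remainder applied to Unit 5B.
Totals: Unit 1A $515,200 + $880,600 = $1,395,800; Unit PH1 $515,200 + $314,900 = $830,100; Unit 3B $515,200 + $654,000 = $1,169,200; Unit 2A $515,200 + $771,700 = $1,286,900; Unit 5B $515,200 + $1,243,200 = $1,758,400.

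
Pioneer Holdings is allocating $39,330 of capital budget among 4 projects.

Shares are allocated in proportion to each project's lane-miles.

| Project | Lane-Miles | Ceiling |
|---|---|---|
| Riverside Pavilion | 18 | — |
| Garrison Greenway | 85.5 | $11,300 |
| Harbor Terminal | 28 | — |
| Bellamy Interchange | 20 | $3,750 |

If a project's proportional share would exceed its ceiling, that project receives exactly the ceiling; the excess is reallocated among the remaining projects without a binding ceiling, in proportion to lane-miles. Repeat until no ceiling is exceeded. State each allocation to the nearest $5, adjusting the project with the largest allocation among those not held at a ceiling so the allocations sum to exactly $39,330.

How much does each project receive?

Riverside Pavilion: $9,500; Garrison Greenway: $11,300; Harbor Terminal: $14,780; Bellamy Interchange: $3,750

Lane-miles total: 151.5.
Proportional shares (ignoring caps): Riverside Pavilion 4,672.87; Garrison Greenway 22,196.14; Harbor Terminal 7,268.91; Bellamy Interchange 5,192.08.
Capped: Garrison Greenway ($11,300), Bellamy Interchange ($3,750); remaining pool $24,280 reallocated over remaining lane-miles 46.
Shares after redistribution: Riverside Pavilion 9,500.87 → $9,500; Harbor Terminal 14,779.13 → $14,780.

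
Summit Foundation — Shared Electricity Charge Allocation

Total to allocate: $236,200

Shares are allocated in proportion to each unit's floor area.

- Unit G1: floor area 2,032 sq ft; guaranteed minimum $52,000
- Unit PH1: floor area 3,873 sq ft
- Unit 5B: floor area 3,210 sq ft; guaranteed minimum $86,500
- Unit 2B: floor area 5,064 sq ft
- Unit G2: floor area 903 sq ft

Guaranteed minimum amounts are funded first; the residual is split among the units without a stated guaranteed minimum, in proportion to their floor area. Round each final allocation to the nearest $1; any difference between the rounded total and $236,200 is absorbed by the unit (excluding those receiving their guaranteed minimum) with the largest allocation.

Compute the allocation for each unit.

Unit G1: $52,000 · Unit PH1: $38,454 · Unit 5B: $86,500 · Unit 2B: $50,280 · Unit G2: $8,966

Minimums first: Unit G1 $52,000; Unit 5B $86,500. Balance $97,700.
Balance split over remaining floor area 9,840: Unit PH1 38,454.48 → $38,454; Unit 2B 50,279.76 → $50,280; Unit G2 8,965.76 → $8,966.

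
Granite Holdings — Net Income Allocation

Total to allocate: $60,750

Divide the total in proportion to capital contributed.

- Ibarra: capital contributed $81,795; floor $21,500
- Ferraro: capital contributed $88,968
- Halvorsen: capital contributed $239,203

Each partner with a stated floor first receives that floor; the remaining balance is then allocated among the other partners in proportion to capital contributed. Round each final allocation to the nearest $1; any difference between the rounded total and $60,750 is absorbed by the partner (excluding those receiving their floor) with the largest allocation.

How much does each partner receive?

Ibarra: $21,500 | Ferraro: $10,641 | Halvorsen: $28,609

Minimums first: Ibarra $21,500. Residual $39,250.
Residual split over remaining capital contributed 328,171: Ferraro 10,640.78 → $10,641; Halvorsen 28,609.22 → $28,609.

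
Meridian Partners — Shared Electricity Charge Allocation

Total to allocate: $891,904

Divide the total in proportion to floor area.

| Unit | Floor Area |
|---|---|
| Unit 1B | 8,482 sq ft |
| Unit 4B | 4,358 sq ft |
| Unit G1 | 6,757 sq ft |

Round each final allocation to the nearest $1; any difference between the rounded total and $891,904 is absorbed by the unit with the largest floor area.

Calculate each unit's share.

Unit 1B: $386,036; Unit 4B: $198,342; Unit G1: $307,526

Total floor area = 19,597.
Unrounded shares: Unit 1B 8,482/19,597 × $891,904 = 386,035.09; Unit 4B 4,358/19,597 × $891,904 = 198,342.48; Unit G1 6,757/19,597 × $891,904 = 307,526.42.
At nearest $1: Unit 1B $386,035; Unit 4B $198,342; Unit G1 $307,526. Sum = $891,903.
Difference $891,904 − $891,903 = +$1 applied to largest floor area (Unit 1B): Unit 1B becomes $386,036.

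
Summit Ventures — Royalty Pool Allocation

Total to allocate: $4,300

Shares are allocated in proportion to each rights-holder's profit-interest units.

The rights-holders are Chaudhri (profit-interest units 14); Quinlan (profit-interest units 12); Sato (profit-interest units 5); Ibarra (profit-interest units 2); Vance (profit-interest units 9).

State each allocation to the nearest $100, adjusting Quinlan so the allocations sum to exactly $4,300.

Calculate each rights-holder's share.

Sum of profit-interest units: 42.
Pro-rata amounts: Chaudhri 14/42 × $4,300 = 1,433.33; Quinlan 12/42 × $4,300 = 1,228.57; Sato 5/42 × $4,300 = 511.90; Ibarra 2/42 × $4,300 = 204.76; Vance 9/42 × $4,300 = 921.43.
At nearest $100: Chaudhri $1,400; Quinlan $1,200; Sato $500; Ibarra $200; Vance $900. Sum = $4,200.
Difference $4,300 − $4,200 = +$100 applied to Quinlan: Quinlan becomes $1,300.

Chaudhri: $1,400 · Quinlan: $1,300 · Sato: $500 · Ibarra: $200 · Vance: $900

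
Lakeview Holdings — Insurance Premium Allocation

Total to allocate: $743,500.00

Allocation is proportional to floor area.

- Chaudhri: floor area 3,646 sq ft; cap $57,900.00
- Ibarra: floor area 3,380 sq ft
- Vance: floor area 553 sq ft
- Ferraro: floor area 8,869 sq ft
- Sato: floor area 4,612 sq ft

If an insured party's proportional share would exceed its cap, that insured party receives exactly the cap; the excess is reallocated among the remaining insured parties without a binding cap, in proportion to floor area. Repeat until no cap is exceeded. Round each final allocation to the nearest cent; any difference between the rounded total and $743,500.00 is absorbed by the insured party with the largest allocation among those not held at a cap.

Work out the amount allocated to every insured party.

Chaudhri: $57,900.00; Ibarra: $133,072.70; Vance: $21,771.95; Ferraro: $349,178.04; Sato: $181,577.31

Combined floor area = 21,060.
Proportional shares (ignoring caps): Chaudhri 128,717.9962; Ibarra 119,327.1605; Vance 19,523.0532; Ferraro 313,110.2327; Sato 162,821.5575.
Cap binds for Chaudhri ($57,900.00); remaining pool $685,600.00 reallocated over remaining floor area 17,414.
Redistributed shares: Ibarra 133,072.7001 → $133,072.70; Vance 21,771.9536 → $21,771.95; Ferraro 349,178.0407 → $349,178.04; Sato 181,577.3056 → $181,577.31.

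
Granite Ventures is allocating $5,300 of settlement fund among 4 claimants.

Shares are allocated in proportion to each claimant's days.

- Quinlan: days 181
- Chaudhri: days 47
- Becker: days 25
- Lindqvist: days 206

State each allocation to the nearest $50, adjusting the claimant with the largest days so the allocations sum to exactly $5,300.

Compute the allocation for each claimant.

Quinlan: $2,100 · Chaudhri: $550 · Becker: $300 · Lindqvist: $2,350

Sum of days: 459.
Pro-rata amounts: Quinlan 181/459 × $5,300 = 2,089.98; Chaudhri 47/459 × $5,300 = 542.70; Becker 25/459 × $5,300 = 288.67; Lindqvist 206/459 × $5,300 = 2,378.65.
At nearest $50: Quinlan $2,100; Chaudhri $550; Becker $300; Lindqvist $2,400. Sum = $5,350.
Difference $5,300 − $5,350 = −$50 applied to largest days (Lindqvist): Lindqvist becomes $2,350.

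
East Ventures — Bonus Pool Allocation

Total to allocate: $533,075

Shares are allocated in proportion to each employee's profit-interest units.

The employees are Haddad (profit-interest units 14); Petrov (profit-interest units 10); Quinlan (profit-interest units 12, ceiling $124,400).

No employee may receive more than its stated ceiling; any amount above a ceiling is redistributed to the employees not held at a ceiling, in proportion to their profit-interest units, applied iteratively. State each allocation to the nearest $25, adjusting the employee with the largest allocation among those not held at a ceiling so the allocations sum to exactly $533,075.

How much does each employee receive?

Haddad: $238,400; Petrov: $170,275; Quinlan: $124,400

Combined profit-interest units = 36.
Pro-rata shares before constraints: Haddad 207,306.94; Petrov 148,076.39; Quinlan 177,691.67.
Cap binds for Quinlan ($124,400); residual $408,675 reallocated over remaining profit-interest units 24.
Redistributed shares: Haddad 238,393.75 → $238,400; Petrov 170,281.25 → $170,275.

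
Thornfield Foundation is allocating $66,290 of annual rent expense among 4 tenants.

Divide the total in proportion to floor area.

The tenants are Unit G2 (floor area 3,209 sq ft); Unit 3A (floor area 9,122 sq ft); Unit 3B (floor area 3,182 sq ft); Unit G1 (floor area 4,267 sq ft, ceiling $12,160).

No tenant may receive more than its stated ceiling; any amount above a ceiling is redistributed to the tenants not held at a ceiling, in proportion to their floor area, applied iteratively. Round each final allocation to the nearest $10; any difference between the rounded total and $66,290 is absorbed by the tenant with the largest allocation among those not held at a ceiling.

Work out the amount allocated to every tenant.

Total floor area = 19,780.
Proportional shares (ignoring caps): Unit G2 10,754.53; Unit 3A 30,571.15; Unit 3B 10,664.04; Unit G1 14,300.27.
Cap binds for Unit G1 ($12,160); balance $54,130 reallocated over remaining floor area 15,513.
Redistributed shares: Unit G2 11,197.26 → $11,200; Unit 3A 31,829.68 → $31,830; Unit 3B 11,103.05 → $11,100.

Unit G2: $11,200 | Unit 3A: $31,830 | Unit 3B: $11,100 | Unit G1: $12,160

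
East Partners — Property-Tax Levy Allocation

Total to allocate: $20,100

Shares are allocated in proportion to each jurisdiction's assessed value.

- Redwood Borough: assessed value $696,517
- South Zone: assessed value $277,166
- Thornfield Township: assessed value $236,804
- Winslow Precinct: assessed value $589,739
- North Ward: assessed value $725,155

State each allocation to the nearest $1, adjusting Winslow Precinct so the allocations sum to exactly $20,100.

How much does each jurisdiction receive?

Redwood Borough: $5,544 · South Zone: $2,206 · Thornfield Township: $1,885 · Winslow Precinct: $4,693 · North Ward: $5,772

Assessed value total: 2,525,381.
Pro-rata amounts: Redwood Borough 696,517/2,525,381 × $20,100 = 5,543.71; South Zone 277,166/2,525,381 × $20,100 = 2,206.02; Thornfield Township 236,804/2,525,381 × $20,100 = 1,884.77; Winslow Precinct 589,739/2,525,381 × $20,100 = 4,693.85; North Ward 725,155/2,525,381 × $20,100 = 5,771.65.
At nearest $1: Redwood Borough $5,544; South Zone $2,206; Thornfield Township $1,885; Winslow Precinct $4,694; North Ward $5,772. Sum = $20,101.
Difference $20,100 − $20,101 = −$1 applied to Winslow Precinct: Winslow Precinct becomes $4,693.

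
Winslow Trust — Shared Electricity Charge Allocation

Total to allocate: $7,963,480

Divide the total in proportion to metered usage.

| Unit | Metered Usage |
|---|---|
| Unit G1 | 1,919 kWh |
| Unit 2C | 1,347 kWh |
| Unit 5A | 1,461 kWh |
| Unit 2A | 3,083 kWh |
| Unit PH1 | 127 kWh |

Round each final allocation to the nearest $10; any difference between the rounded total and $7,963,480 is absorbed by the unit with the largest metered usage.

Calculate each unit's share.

Unit G1: $1,925,400; Unit 2C: $1,351,490; Unit 5A: $1,465,870; Unit 2A: $3,093,300; Unit PH1: $127,420

Metered usage total: 7,937.
Unrounded shares: Unit G1 1,919/7,937 × $7,963,480 = 1,925,402.31; Unit 2C 1,347/7,937 × $7,963,480 = 1,351,493.96; Unit 5A 1,461/7,937 × $7,963,480 = 1,465,874.30; Unit 2A 3,083/7,937 × $7,963,480 = 3,093,285.73; Unit PH1 127/7,937 × $7,963,480 = 127,423.71.
At nearest $10: Unit G1 $1,925,400; Unit 2C $1,351,490; Unit 5A $1,465,870; Unit 2A $3,093,290; Unit PH1 $127,420. Sum = $7,963,470.
Difference $7,963,480 − $7,963,470 = +$10 applied to largest metered usage (Unit 2A): Unit 2A becomes $3,093,300.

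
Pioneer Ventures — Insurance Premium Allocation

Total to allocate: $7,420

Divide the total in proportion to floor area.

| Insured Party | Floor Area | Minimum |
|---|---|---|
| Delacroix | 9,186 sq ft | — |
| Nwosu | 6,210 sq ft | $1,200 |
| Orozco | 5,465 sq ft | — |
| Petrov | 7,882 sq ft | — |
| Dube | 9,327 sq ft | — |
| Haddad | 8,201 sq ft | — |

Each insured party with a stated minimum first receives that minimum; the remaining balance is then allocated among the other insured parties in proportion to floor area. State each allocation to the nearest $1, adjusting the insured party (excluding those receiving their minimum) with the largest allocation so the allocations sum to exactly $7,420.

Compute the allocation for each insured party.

Delacroix: $1,426; Nwosu: $1,200; Orozco: $849; Petrov: $1,224; Dube: $1,448; Haddad: $1,273

Fund the minimums — Nwosu $1,200. Balance $6,220.
Balance split over remaining floor area 40,061: Delacroix 1,426.25 → $1,426; Orozco 848.51 → $849; Petrov 1,223.78 → $1,224; Dube 1,448.14 → $1,448; Haddad 1,273.31 → $1,273.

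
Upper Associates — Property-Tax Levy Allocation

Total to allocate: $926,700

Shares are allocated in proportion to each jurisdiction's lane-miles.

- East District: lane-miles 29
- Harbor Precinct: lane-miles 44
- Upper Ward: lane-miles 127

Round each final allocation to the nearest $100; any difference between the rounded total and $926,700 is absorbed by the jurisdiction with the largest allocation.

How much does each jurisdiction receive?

Lane-miles total: 200.
Raw shares: East District 29/200 × $926,700 = 134,371.50; Harbor Precinct 44/200 × $926,700 = 203,874.00; Upper Ward 127/200 × $926,700 = 588,454.50.
At nearest $100: East District $134,400; Harbor Precinct $203,900; Upper Ward $588,500. Sum = $926,800.
Difference $926,700 − $926,800 = −$100 applied to largest allocation (Upper Ward): Upper Ward becomes $588,400.

East District: $134,400 · Harbor Precinct: $203,900 · Upper Ward: $588,400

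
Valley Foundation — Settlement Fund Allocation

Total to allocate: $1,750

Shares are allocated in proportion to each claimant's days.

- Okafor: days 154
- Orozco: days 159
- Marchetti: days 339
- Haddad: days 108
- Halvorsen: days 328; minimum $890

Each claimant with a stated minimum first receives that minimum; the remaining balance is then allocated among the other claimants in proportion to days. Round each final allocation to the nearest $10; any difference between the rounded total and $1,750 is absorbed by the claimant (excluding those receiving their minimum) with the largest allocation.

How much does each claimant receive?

Guaranteed amounts: Halvorsen $890. Remaining pool $860.
Remaining pool split over remaining days 760: Okafor 174.26 → $170; Orozco 179.92 → $180; Marchetti 383.61 → $380; Haddad 122.21 → $120.
Rounding difference +$10 applied to Marchetti → $390.

Okafor: $170; Orozco: $180; Marchetti: $390; Haddad: $120; Halvorsen: $890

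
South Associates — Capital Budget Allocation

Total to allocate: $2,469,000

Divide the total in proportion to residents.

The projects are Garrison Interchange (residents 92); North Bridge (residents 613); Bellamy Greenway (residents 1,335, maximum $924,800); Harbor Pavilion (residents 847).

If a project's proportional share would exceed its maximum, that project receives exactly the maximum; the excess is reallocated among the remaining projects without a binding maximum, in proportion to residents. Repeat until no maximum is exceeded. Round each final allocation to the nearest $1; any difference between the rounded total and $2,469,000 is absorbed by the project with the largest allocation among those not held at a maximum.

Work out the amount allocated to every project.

Garrison Interchange: $91,538; North Bridge: $609,919; Bellamy Greenway: $924,800; Harbor Pavilion: $842,743

Residents total: 2,887.
Pro-rata shares before constraints: Garrison Interchange 78,679.60; North Bridge 524,245.58; Bellamy Greenway 1,141,709.39; Harbor Pavilion 724,365.43.
Cap binds for Bellamy Greenway ($924,800); residual $1,544,200 reallocated over remaining residents 1,552.
Redistributed shares: Garrison Interchange 91,537.63 → $91,538; North Bridge 609,919.20 → $609,919; Harbor Pavilion 842,743.17 → $842,743.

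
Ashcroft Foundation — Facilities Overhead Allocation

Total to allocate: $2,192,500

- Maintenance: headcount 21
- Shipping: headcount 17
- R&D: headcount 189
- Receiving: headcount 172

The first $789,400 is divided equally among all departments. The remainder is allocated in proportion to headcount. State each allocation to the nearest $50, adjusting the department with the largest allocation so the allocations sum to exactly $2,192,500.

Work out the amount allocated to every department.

Maintenance: $271,200 | Shipping: $257,150 | R&D: $861,950 | Receiving: $802,200

Equal tier: $789,400 ÷ 4 = $197,350 apiece.
Remainder $1,403,100 by headcount (total 399): Maintenance 73,847.37 → $73,850; Shipping 59,781.20 → $59,800; R&D 664,626.32 → $664,650; Receiving 604,845.11 → $604,850.
Rounding difference −$50 on remainder applied to R&D.
Totals: Maintenance $197,350 + $73,850 = $271,200; Shipping $197,350 + $59,800 = $257,150; R&D $197,350 + $664,600 = $861,950; Receiving $197,350 + $604,850 = $802,200.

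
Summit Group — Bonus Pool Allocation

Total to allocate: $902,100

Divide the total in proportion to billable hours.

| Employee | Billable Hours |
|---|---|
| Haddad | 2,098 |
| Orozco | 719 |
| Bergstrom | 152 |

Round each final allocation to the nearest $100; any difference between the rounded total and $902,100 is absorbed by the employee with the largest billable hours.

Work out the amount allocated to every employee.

Combined billable hours = 2,098 + 719 + 152 = 2,969.
Raw shares: Haddad 637,455.64; Orozco 218,460.73; Bergstrom 46,183.63.
Rounded to nearest $100: Haddad $637,500; Orozco $218,500; Bergstrom $46,200. Sum = $902,200.
Difference $902,100 − $902,200 = −$100 applied to largest billable hours (Haddad): Haddad becomes $637,400.

Haddad: $637,400; Orozco: $218,500; Bergstrom: $46,200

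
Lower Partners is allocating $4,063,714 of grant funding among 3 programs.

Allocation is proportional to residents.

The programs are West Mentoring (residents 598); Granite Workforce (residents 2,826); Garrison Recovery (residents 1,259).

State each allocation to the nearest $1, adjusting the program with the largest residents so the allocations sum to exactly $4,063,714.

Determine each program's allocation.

Total residents = 598 + 2,826 + 1,259 = 4,683.
Proportional shares: West Mentoring 518,919.70; Granite Workforce 2,452,286.09; Garrison Recovery 1,092,508.21.
Rounded to nearest $1: West Mentoring $518,920; Granite Workforce $2,452,286; Garrison Recovery $1,092,508. Sum = $4,063,714.
Rounded total matches; no reconciliation needed.

West Mentoring: $518,920 | Granite Workforce: $2,452,286 | Garrison Recovery: $1,092,508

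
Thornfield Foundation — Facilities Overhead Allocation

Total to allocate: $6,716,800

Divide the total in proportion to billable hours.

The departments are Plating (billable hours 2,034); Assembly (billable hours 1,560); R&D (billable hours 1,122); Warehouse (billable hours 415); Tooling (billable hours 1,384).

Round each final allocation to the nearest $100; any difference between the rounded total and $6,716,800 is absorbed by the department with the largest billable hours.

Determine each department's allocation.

Billable hours total: 6,515.
Proportional shares: Plating 2,034/6,515 × $6,716,800 = 2,097,002.49; Assembly 1,560/6,515 × $6,716,800 = 1,608,320.49; R&D 1,122/6,515 × $6,716,800 = 1,156,753.58; Warehouse 415/6,515 × $6,716,800 = 427,854.49; Tooling 1,384/6,515 × $6,716,800 = 1,426,868.95.
Rounded to nearest $100: Plating $2,097,000; Assembly $1,608,300; R&D $1,156,800; Warehouse $427,900; Tooling $1,426,900. Sum = $6,716,900.
Difference $6,716,800 − $6,716,900 = −$100 applied to largest billable hours (Plating): Plating becomes $2,096,900.

Plating: $2,096,900 · Assembly: $1,608,300 · R&D: $1,156,800 · Warehouse: $427,900 · Tooling: $1,426,900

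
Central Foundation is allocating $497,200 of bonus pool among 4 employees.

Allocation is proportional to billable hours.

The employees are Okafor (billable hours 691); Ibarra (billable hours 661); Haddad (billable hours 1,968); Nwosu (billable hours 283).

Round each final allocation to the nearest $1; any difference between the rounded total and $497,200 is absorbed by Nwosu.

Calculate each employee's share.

Combined billable hours = 3,603.
Proportional shares: Okafor 691/3,603 × $497,200 = 95,355.32; Ibarra 661/3,603 × $497,200 = 91,215.43; Haddad 1,968/3,603 × $497,200 = 271,576.35; Nwosu 283/3,603 × $497,200 = 39,052.90.
Rounded to nearest $1: Okafor $95,355; Ibarra $91,215; Haddad $271,576; Nwosu $39,053. Sum = $497,199.
Difference $497,200 − $497,199 = +$1 applied to Nwosu: Nwosu becomes $39,054.

Okafor: $95,355; Ibarra: $91,215; Haddad: $271,576; Nwosu: $39,054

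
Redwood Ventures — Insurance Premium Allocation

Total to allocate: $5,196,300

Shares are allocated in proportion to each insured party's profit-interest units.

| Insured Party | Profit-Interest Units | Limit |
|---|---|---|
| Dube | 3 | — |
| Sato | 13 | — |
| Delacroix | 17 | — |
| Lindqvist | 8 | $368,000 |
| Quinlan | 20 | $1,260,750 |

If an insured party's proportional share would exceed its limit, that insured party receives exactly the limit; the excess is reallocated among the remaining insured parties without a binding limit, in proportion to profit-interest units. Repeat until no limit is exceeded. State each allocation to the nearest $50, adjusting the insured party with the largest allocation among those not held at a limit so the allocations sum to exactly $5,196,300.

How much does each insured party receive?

Total profit-interest units = 61.
Pro-rata shares before constraints: Dube 255,555.74; Sato 1,107,408.20; Delacroix 1,448,149.18; Lindqvist 681,481.97; Quinlan 1,703,704.92.
Held at cap: Lindqvist ($368,000), Quinlan ($1,260,750); remaining pool $3,567,550 reallocated over remaining profit-interest units 33.
Remaining shares: Dube 324,322.73 → $324,300; Sato 1,405,398.48 → $1,405,400; Delacroix 1,837,828.79 → $1,837,850.

Dube: $324,300; Sato: $1,405,400; Delacroix: $1,837,850; Lindqvist: $368,000; Quinlan: $1,260,750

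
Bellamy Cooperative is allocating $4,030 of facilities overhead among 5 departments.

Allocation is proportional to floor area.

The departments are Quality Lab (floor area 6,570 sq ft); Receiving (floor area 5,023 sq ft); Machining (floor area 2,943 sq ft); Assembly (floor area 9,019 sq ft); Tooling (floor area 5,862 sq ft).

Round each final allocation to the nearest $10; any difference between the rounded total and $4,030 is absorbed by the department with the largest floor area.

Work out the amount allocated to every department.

Total floor area = 6,570 + 5,023 + 2,943 + 9,019 + 5,862 = 29,417.
Pro-rata amounts: Quality Lab 900.06; Receiving 688.13; Machining 403.18; Assembly 1,235.56; Tooling 803.07.
After rounding ($10): Quality Lab $900; Receiving $690; Machining $400; Assembly $1,240; Tooling $800. Sum = $4,030.
Sum already equals the total — no adjustment.

Quality Lab: $900 | Receiving: $690 | Machining: $400 | Assembly: $1,240 | Tooling: $800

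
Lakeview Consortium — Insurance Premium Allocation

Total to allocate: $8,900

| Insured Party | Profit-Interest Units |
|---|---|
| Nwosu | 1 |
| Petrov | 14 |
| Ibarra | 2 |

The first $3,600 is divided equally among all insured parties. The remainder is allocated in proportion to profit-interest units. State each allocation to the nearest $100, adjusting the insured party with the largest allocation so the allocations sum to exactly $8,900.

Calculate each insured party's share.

First tranche $3,600 split equally: $1,200 each.
Remainder $5,300 by profit-interest units (total 17): Nwosu 311.76 → $300; Petrov 4,364.71 → $4,400; Ibarra 623.53 → $600.
Totals: Nwosu $1,200 + $300 = $1,500; Petrov $1,200 + $4,400 = $5,600; Ibarra $1,200 + $600 = $1,800.

Nwosu: $1,500; Petrov: $5,600; Ibarra: $1,800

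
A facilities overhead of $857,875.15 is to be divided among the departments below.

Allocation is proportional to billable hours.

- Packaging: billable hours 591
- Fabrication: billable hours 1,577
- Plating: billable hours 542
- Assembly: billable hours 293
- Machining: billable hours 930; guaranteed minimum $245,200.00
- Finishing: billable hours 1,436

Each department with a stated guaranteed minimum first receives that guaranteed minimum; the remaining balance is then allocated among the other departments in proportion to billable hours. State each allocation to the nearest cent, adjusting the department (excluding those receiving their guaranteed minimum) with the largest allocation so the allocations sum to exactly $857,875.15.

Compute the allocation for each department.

Packaging: $81,570.40 · Fabrication: $217,659.10 · Plating: $74,807.37 · Assembly: $40,440.15 · Machining: $245,200.00 · Finishing: $198,198.13

Guaranteed amounts: Machining $245,200.00. Remaining pool $612,675.15.
Remaining pool split over remaining billable hours 4,439: Packaging 81,570.4018 → $81,570.40; Fabrication 217,659.0925 → $217,659.09; Plating 74,807.3736 → $74,807.37; Assembly 40,440.1484 → $40,440.15; Finishing 198,198.1337 → $198,198.13.
Rounding difference +$0.01 applied to Fabrication → $217,659.10.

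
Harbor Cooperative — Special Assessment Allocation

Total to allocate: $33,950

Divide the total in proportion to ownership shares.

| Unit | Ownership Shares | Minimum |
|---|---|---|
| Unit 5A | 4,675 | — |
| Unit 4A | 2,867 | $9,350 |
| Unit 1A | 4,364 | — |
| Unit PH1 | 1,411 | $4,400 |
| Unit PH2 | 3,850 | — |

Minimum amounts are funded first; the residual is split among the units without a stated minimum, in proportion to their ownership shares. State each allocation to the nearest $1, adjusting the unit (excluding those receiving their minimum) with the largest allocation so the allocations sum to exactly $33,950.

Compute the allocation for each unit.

Guaranteed amounts: Unit 4A $9,350; Unit PH1 $4,400. Residual $20,200.
Residual split over remaining ownership shares 12,889: Unit 5A 7,326.79 → $7,327; Unit 1A 6,839.38 → $6,839; Unit PH2 6,033.83 → $6,034.

Unit 5A: $7,327 | Unit 4A: $9,350 | Unit 1A: $6,839 | Unit PH1: $4,400 | Unit PH2: $6,034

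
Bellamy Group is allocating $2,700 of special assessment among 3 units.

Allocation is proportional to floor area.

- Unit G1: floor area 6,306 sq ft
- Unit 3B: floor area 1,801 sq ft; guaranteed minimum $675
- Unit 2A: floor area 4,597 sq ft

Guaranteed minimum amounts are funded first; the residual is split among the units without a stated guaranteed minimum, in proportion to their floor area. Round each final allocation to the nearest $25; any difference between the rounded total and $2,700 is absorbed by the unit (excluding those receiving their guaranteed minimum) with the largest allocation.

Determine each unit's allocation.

Minimums first: Unit 3B $675. Balance $2,025.
Balance split over remaining floor area 10,903: Unit G1 1,171.21 → $1,175; Unit 2A 853.79 → $850.

Unit G1: $1,175 | Unit 3B: $675 | Unit 2A: $850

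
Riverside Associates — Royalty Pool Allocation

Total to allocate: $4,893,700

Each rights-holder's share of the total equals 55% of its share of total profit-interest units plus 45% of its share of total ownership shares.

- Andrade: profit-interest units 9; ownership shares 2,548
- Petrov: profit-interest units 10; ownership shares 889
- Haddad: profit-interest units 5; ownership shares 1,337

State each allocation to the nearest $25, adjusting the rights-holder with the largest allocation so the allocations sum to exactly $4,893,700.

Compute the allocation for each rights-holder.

Andrade: $2,184,675 | Petrov: $1,531,550 | Haddad: $1,177,475

Profit-interest units total 24; ownership shares total 4,774.
Blended shares (55% profit-interest units + 45% ownership shares): Andrade 0.4464; Petrov 0.3130; Haddad 0.2406.
Raw shares: Andrade 2,184,674.69; Petrov 1,531,553.50; Haddad 1,177,471.82.
Rounded to nearest $25: Andrade $2,184,675; Petrov $1,531,550; Haddad $1,177,475. Sum = $4,893,700.
Rounded total matches; no reconciliation needed.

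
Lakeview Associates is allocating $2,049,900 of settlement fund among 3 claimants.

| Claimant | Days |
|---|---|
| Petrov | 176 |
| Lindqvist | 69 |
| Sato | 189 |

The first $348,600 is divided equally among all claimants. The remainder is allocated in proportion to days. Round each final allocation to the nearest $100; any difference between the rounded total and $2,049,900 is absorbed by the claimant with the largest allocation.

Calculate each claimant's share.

Equal tier: $348,600 ÷ 3 = $116,200 apiece.
Remainder $1,701,300 by days (total 434): Petrov 689,928.11 → $689,900; Lindqvist 270,483.18 → $270,500; Sato 740,888.71 → $740,900.
Totals: Petrov $116,200 + $689,900 = $806,100; Lindqvist $116,200 + $270,500 = $386,700; Sato $116,200 + $740,900 = $857,100.

Petrov: $806,100; Lindqvist: $386,700; Sato: $857,100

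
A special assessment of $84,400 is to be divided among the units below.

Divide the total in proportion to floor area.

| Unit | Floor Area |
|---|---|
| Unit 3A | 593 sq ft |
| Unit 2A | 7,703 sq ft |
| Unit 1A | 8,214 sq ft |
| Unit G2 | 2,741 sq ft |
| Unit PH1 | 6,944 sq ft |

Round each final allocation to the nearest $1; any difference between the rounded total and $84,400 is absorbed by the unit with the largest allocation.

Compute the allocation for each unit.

Sum of floor area: 26,195.
Pro-rata amounts: Unit 3A 593/26,195 × $84,400 = 1,910.64; Unit 2A 7,703/26,195 × $84,400 = 24,818.98; Unit 1A 8,214/26,195 × $84,400 = 26,465.42; Unit G2 2,741/26,195 × $84,400 = 8,831.47; Unit PH1 6,944/26,195 × $84,400 = 22,373.49.
After rounding ($1): Unit 3A $1,911; Unit 2A $24,819; Unit 1A $26,465; Unit G2 $8,831; Unit PH1 $22,373. Sum = $84,399.
Difference $84,400 − $84,399 = +$1 applied to largest allocation (Unit 1A): Unit 1A becomes $26,466.

Unit 3A: $1,911 · Unit 2A: $24,819 · Unit 1A: $26,466 · Unit G2: $8,831 · Unit PH1: $22,373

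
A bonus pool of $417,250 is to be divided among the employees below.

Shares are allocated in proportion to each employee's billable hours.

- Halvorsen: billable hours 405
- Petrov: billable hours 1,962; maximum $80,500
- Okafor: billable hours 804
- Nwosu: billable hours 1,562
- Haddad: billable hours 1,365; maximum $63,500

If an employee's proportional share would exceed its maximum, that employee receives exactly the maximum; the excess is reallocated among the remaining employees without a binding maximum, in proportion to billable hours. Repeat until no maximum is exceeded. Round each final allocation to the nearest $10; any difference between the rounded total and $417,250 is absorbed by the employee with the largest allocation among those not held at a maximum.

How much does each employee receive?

Combined billable hours = 6,098.
Proportional shares (ignoring caps): Halvorsen 27,711.75; Petrov 134,248.03; Okafor 55,012.96; Nwosu 106,878.40; Haddad 93,398.86.
Capped: Petrov ($80,500), Haddad ($63,500); balance $273,250 reallocated over remaining billable hours 2,771.
Shares after redistribution: Halvorsen 39,937.30 → $39,940; Okafor 79,282.93 → $79,280; Nwosu 154,029.77 → $154,030.

Halvorsen: $39,940 | Petrov: $80,500 | Okafor: $79,280 | Nwosu: $154,030 | Haddad: $63,500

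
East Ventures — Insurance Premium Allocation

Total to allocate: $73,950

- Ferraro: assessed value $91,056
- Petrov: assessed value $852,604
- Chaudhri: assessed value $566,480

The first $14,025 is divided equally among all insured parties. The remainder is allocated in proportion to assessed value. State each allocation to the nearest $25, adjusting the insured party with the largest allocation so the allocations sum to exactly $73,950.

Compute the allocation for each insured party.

$14,025 shared equally gives $4,675 per insured party.
Remainder $59,925 by assessed value (total 1,510,140): Ferraro 3,613.26 → $3,625; Petrov 33,832.82 → $33,825; Chaudhri 22,478.92 → $22,475.
Totals: Ferraro $4,675 + $3,625 = $8,300; Petrov $4,675 + $33,825 = $38,500; Chaudhri $4,675 + $22,475 = $27,150.

Ferraro: $8,300 · Petrov: $38,500 · Chaudhri: $27,150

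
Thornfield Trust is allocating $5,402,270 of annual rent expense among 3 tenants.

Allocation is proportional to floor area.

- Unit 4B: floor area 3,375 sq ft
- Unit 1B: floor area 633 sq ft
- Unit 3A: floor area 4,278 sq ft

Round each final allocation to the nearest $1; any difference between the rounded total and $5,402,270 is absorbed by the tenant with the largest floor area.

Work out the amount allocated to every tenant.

Combined floor area = 8,286.
Raw shares: Unit 4B 3,375/8,286 × $5,402,270 = 2,200,417.72; Unit 1B 633/8,286 × $5,402,270 = 412,700.57; Unit 3A 4,278/8,286 × $5,402,270 = 2,789,151.71.
After rounding ($1): Unit 4B $2,200,418; Unit 1B $412,701; Unit 3A $2,789,152. Sum = $5,402,271.
Difference $5,402,270 − $5,402,271 = −$1 applied to largest floor area (Unit 3A): Unit 3A becomes $2,789,151.

Unit 4B: $2,200,418 | Unit 1B: $412,701 | Unit 3A: $2,789,151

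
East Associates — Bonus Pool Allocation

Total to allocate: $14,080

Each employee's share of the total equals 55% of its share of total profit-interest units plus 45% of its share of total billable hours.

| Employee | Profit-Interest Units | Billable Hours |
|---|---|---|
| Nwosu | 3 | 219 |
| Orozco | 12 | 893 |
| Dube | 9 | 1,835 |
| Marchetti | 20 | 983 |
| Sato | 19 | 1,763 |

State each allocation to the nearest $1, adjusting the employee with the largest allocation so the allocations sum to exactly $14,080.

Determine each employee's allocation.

Totals — profit-interest units 63, billable hours 5,693.
Blended shares (55% profit-interest units + 45% billable hours): Nwosu 0.0435; Orozco 0.1753; Dube 0.2236; Marchetti 0.2523; Sato 0.3052.
Proportional shares: Nwosu 612.497; Orozco 2,468.91; Dube 3,148.54; Marchetti 3,552.44; Sato 4,297.62.
After rounding ($1): Nwosu $612; Orozco $2,469; Dube $3,149; Marchetti $3,552; Sato $4,298. Sum = $14,080.
Rounded total matches; no reconciliation needed.

Nwosu: $612 · Orozco: $2,469 · Dube: $3,149 · Marchetti: $3,552 · Sato: $4,298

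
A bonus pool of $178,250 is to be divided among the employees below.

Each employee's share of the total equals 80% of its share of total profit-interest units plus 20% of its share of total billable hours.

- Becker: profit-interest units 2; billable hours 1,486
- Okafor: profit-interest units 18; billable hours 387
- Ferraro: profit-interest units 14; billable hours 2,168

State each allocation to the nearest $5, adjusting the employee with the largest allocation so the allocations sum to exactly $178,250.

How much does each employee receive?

Totals — profit-interest units 34, billable hours 4,041.
Blended shares (80% profit-interest units + 20% billable hours): Becker 0.1206; Okafor 0.4427; Ferraro 0.4367.
Proportional shares: Becker 21,497.84; Okafor 78,908.26; Ferraro 77,843.90.
After rounding ($5): Becker $21,500; Okafor $78,910; Ferraro $77,845. Sum = $178,255.
Difference $178,250 − $178,255 = −$5 applied to largest allocation (Okafor): Okafor becomes $78,905.

Becker: $21,500; Okafor: $78,905; Ferraro: $77,845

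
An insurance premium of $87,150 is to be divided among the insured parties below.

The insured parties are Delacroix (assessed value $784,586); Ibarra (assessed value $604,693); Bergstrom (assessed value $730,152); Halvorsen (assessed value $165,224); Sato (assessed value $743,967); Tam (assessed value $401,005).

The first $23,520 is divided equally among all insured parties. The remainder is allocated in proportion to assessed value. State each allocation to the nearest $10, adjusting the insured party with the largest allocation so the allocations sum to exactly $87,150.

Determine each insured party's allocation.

Delacroix: $18,470; Ibarra: $15,140; Bergstrom: $17,470; Halvorsen: $6,990; Sato: $17,720; Tam: $11,360

Equal tier: $23,520 ÷ 6 = $3,920 apiece.
Remainder $63,630 by assessed value (total 3,429,627): Delacroix 14,556.45 → $14,560; Ibarra 11,218.89 → $11,220; Bergstrom 13,546.54 → $13,550; Halvorsen 3,065.41 → $3,070; Sato 13,802.85 → $13,800; Tam 7,439.86 → $7,440.
Rounding difference −$10 on remainder applied to Delacroix.
Totals: Delacroix $3,920 + $14,550 = $18,470; Ibarra $3,920 + $11,220 = $15,140; Bergstrom $3,920 + $13,550 = $17,470; Halvorsen $3,920 + $3,070 = $6,990; Sato $3,920 + $13,800 = $17,720; Tam $3,920 + $7,440 = $11,360.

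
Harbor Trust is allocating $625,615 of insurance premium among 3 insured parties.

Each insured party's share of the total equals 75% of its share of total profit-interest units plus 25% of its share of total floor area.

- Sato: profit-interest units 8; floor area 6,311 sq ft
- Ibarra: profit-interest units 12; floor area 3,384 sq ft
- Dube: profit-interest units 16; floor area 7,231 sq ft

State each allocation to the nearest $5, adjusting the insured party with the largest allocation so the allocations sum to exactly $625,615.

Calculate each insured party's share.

Profit-interest units total 36; floor area total 16,926.
Composite weights (75% profit-interest units + 25% floor area): Sato 0.2599; Ibarra 0.3000; Dube 0.4401.
Raw shares: Sato 162,585.61; Ibarra 187,673.41; Dube 275,355.98.
Rounded to nearest $5: Sato $162,585; Ibarra $187,675; Dube $275,355. Sum = $625,615.
Rounded total matches; no reconciliation needed.

Sato: $162,585; Ibarra: $187,675; Dube: $275,355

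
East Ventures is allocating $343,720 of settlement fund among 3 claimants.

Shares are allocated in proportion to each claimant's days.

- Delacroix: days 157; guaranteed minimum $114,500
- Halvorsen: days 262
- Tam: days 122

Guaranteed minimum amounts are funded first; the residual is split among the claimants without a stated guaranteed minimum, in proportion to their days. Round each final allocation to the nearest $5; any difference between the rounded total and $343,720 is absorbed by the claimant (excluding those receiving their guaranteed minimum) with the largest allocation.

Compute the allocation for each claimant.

Minimums first: Delacroix $114,500. Balance $229,220.
Balance split over remaining days 384: Halvorsen 156,394.90 → $156,395; Tam 72,825.10 → $72,825.

Delacroix: $114,500; Halvorsen: $156,395; Tam: $72,825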